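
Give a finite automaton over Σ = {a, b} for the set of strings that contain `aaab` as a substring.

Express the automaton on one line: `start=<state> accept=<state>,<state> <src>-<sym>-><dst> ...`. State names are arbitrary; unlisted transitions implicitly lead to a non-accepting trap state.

States S0..S3 record the length of the longest prefix of `aaab` that matches the current input suffix. Reaching S4 means `aaab` has been seen, and we stay there forever. Accept from S4.
        a   b  
>  S0   S1  S0 
   S1   S2  S0 
   S2   S3  S0 
   S3   S3  S4 
 * S4   S4  S4 
(> = start, * = accepting)

start=S0 accept=S4 S0-a->S1 S0-b->S0 S1-a->S2 S1-b->S0 S2-a->S3 S2-b->S0 S3-a->S3 S3-b->S4 S4-a->S4 S4-b->S4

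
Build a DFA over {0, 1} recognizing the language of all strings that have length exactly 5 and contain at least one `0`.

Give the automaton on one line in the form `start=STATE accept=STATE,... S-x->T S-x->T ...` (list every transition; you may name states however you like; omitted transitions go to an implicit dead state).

start=q0 accept=q9 q0-0->q1 q0-1->q2 q1-0->q3 q1-1->q3 q2-0->q3 q2-1->q4 q3-0->q5 q3-1->q5 q4-0->q5 q4-1->q6 q5-0->q7 q5-1->q7 q6-0->q7 q6-1->q8 q7-0->q9 q7-1->q9 q8-0->q9 q8-1->q10 q9-0->q10 q9-1->q10 q10-0->q10 q10-1->q10

Handle the two conditions separately and then intersect. The first has 7 states tracking the input length, saturating at 6; the second has 3 states tracking the count of `0`s, saturating at 2. A product state is a pair (one from each), accepting exactly when both do. Minimizing collapses redundant product states.
          0    1  
>  q0     q1   q2 
   q1     q3   q3 
   q2     q3   q4 
   q3     q5   q5 
   q4     q5   q6 
   q5     q7   q7 
   q6     q7   q8 
   q7     q9   q9 
   q8     q9  q10 
 * q9    q10  q10 
   q10   q10  q10 
(> = start, * = accepting)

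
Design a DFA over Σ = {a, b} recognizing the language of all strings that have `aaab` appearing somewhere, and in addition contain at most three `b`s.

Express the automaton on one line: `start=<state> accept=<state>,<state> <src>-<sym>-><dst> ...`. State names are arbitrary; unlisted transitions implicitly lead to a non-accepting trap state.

start=q0 accept=q10,q15,q19 q0-a->q1 q0-b->q2 q1-a->q3 q1-b->q2 q2-a->q4 q2-b->q5 q3-a->q6 q3-b->q2 q4-a->q7 q4-b->q5 q5-a->q8 q5-b->q9 q6-a->q6 q6-b->q10 q7-a->q11 q7-b->q5 q8-a->q12 q8-b->q9 q9-a->q13 q9-b->q14 q10-a->q10 q10-b->q15 q11-a->q11 q11-b->q15 q12-a->q16 q12-b->q9 q13-a->q17 q13-b->q14 q14-a->q18 q14-b->q14 q15-a->q15 q15-b->q19 q16-a->q16 q16-b->q19 q17-a->q20 q17-b->q14 q18-a->q21 q18-b->q14 q19-a->q19 q19-b->q22 q20-a->q20 q20-b->q22 q21-a->q23 q21-b->q14 q22-a->q22 q22-b->q22 q23-a->q23 q23-b->q22

Build one automaton per condition and run them in lockstep. The first has 5 states tracking whether and how much of `aaab` has been seen; the second has 5 states tracking the count of `b`s, saturating at 4. A product state is a pair (one from each), accepting exactly when both do.
A 24-state machine:
          a    b  
>  q0     q1   q2 
   q1     q3   q2 
   q2     q4   q5 
   q3     q6   q2 
   q4     q7   q5 
   q5     q8   q9 
   q6     q6  q10 
   q7    q11   q5 
   q8    q12   q9 
   q9    q13  q14 
 * q10   q10  q15 
   q11   q11  q15 
   q12   q16   q9 
   q13   q17  q14 
   q14   q18  q14 
 * q15   q15  q19 
   q16   q16  q19 
   q17   q20  q14 
   q18   q21  q14 
 * q19   q19  q22 
   q20   q20  q22 
   q21   q23  q14 
   q22   q22  q22 
   q23   q23  q22 
(> = start, * = accepting)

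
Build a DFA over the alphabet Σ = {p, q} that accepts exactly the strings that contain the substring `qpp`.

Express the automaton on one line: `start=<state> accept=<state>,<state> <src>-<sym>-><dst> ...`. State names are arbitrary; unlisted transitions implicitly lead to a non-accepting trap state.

Track how much of `qpp` has been matched so far: state S0 is no progress, S3 is the absorbing accept state reached once `qpp` has occurred. Intermediate states record partial matches; on a mismatch, fall back to the longest reusable overlap.
A 4-state machine:
        p   q  
>  S0   S0  S1 
   S1   S2  S1 
   S2   S3  S1 
 * S3   S3  S3 
(> = start, * = accepting)

start=S0 accept=S3 S0-p->S0 S0-q->S1 S1-p->S2 S1-q->S1 S2-p->S3 S2-q->S1 S3-p->S3 S3-q->S3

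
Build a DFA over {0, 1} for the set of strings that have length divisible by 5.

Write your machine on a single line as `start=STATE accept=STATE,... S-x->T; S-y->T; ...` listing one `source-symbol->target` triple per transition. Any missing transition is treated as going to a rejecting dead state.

start=S0; accept=S0; S0-0->S1; S0-1->S1; S1-0->S2; S1-1->S2; S2-0->S3; S2-1->S3; S3-0->S4; S3-1->S4; S4-0->S0; S4-1->S0

Only the length mod 5 matters, so use a 5-cycle: from any state, every input symbol moves to the next state, wrapping S4 back to S0. Mark S0 accepting.
        0   1  
>* S0   S1  S1 
   S1   S2  S2 
   S2   S3  S3 
   S3   S4  S4 
   S4   S0  S0 
(> = start, * = accepting)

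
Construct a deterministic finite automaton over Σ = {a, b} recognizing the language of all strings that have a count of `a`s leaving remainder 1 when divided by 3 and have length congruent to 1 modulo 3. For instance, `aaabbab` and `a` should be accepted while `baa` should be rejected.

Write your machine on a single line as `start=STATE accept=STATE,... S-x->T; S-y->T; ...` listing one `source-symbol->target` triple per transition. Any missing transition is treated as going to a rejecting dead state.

Build one automaton per condition and run them in lockstep. The first has 3 states tracking the count of `a`s modulo 3; the second has 3 states tracking the input length modulo 3. A product state is a pair (one from each), accepting exactly when both do.
A 9-state machine:
        a   b  
>  q0   q1  q2 
 * q1   q3  q4 
   q2   q4  q5 
   q3   q0  q6 
   q4   q6  q7 
   q5   q7  q0 
   q6   q2  q8 
   q7   q8  q1 
   q8   q5  q3 
(> = start, * = accepting)

start=q0; accept=q1; q0-a->q1; q0-b->q2; q1-a->q3; q1-b->q4; q2-a->q4; q2-b->q5; q3-a->q0; q3-b->q6; q4-a->q6; q4-b->q7; q5-a->q7; q5-b->q0; q6-a->q2; q6-b->q8; q7-a->q8; q7-b->q1; q8-a->q5; q8-b->q3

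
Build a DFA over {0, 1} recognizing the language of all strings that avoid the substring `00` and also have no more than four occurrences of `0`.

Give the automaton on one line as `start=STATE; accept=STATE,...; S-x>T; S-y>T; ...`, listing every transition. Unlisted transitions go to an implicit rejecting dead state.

Handle the two conditions separately and then intersect. The first has 3 states tracking partial matches of the forbidden pattern `00`; the second has 6 states tracking the count of `0`s, saturating at 5. A product state is a pair (one from each), accepting exactly when both do. Minimizing collapses redundant product states.
With 9 states:
        0   1  
>* q0   q1  q0 
 * q1   q2  q3 
   q2   q2  q2 
 * q3   q4  q3 
 * q4   q2  q5 
 * q5   q6  q5 
 * q6   q2  q7 
 * q7   q8  q7 
 * q8   q2  q8 
(> = start, * = accepting)

start=q0; accept=q0,q1,q3,q4,q5,q6,q7,q8; q0-0>q1; q0-1>q0; q1-0>q2; q1-1>q3; q2-0>q2; q2-1>q2; q3-0>q4; q3-1>q3; q4-0>q2; q4-1>q5; q5-0>q6; q5-1>q5; q6-0>q2; q6-1>q7; q7-0>q8; q7-1>q7; q8-0>q2; q8-1>q8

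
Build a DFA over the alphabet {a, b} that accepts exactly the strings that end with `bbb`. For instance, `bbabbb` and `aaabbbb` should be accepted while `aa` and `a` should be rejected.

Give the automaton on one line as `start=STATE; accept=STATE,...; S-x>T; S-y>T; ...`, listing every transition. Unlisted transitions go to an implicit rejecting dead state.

Remember how much of `bbb` the current input suffix matches. State S0 means no match yet; S1 means the last symbol is `b`; S2 means the last 2 symbols are `bb`; S3 means the last 3 symbols are `bbb`. Only S3 accepts. On a mismatch, fall back to the longest proper suffix that is still a prefix of `bbb`.
        a   b  
>  S0   S0  S1 
   S1   S0  S2 
   S2   S0  S3 
 * S3   S0  S3 
(> = start, * = accepting)

start=S0; accept=S3; S0-a>S0; S0-b>S1; S1-a>S0; S1-b>S2; S2-a>S0; S2-b>S3; S3-a>S0; S3-b>S3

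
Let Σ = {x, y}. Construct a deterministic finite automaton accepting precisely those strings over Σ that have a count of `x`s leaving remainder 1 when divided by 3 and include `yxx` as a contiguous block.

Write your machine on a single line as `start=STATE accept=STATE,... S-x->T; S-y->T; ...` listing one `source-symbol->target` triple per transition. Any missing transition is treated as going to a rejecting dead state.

start=q0; accept=q11; q0-x->q1; q0-y->q2; q1-x->q3; q1-y->q4; q2-x->q5; q2-y->q2; q3-x->q0; q3-y->q6; q4-x->q7; q4-y->q4; q5-x->q8; q5-y->q4; q6-x->q9; q6-y->q6; q7-x->q10; q7-y->q6; q8-x->q10; q8-y->q8; q9-x->q11; q9-y->q2; q10-x->q11; q10-y->q10; q11-x->q8; q11-y->q11

Run two small machines in parallel and take their product. The first has 3 states tracking the count of `x`s modulo 3; the second has 4 states tracking whether and how much of `yxx` has been seen. A product state is a pair (one from each), accepting exactly when both do.
With 12 states:
          x    y  
>  q0     q1   q2 
   q1     q3   q4 
   q2     q5   q2 
   q3     q0   q6 
   q4     q7   q4 
   q5     q8   q4 
   q6     q9   q6 
   q7    q10   q6 
   q8    q10   q8 
   q9    q11   q2 
   q10   q11  q10 
 * q11    q8  q11 
(> = start, * = accepting)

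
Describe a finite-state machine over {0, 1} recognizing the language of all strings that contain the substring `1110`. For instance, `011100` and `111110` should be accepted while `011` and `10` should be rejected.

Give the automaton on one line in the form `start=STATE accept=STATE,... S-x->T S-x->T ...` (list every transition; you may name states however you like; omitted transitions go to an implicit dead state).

Track how much of `1110` has been matched so far: state q0 is no progress, q4 is the absorbing accept state reached once `1110` has occurred. Intermediate states record partial matches; on a mismatch, fall back to the longest reusable overlap.
With 5 states:
        0   1  
>  q0   q0  q1 
   q1   q0  q2 
   q2   q0  q3 
   q3   q4  q3 
 * q4   q4  q4 
(> = start, * = accepting)

start=q0 accept=q4 q0-0->q0 q0-1->q1 q1-0->q0 q1-1->q2 q2-0->q0 q2-1->q3 q3-0->q4 q3-1->q3 q4-0->q4 q4-1->q4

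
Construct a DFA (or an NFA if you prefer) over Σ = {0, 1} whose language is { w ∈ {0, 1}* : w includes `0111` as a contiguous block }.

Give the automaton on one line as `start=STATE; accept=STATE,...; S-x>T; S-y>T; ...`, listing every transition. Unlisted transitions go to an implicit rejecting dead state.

start=A; accept=E; A-0>B; A-1>A; B-0>B; B-1>C; C-0>B; C-1>D; D-0>B; D-1>E; E-0>E; E-1>E

Track how much of `0111` has been matched so far: state A is no progress, E is the absorbing accept state reached once `0111` has occurred. Intermediate states record partial matches; on a mismatch, fall back to the longest reusable overlap.
With 5 states:
       0  1 
>  A   B  A 
   B   B  C 
   C   B  D 
   D   B  E 
 * E   E  E 
(> = start, * = accepting)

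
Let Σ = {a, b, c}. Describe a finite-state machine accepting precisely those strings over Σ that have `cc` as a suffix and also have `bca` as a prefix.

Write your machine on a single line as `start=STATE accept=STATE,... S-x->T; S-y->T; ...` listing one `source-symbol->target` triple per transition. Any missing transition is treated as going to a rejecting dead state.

start=q0; accept=q6; q0-a->q1; q0-b->q2; q0-c->q1; q1-a->q1; q1-b->q1; q1-c->q1; q2-a->q1; q2-b->q1; q2-c->q3; q3-a->q4; q3-b->q1; q3-c->q1; q4-a->q4; q4-b->q4; q4-c->q5; q5-a->q4; q5-b->q4; q5-c->q6; q6-a->q4; q6-b->q4; q6-c->q6

Build one automaton per condition and run them in lockstep. The first has 3 states tracking how much of the suffix `cc` has currently been matched; the second has 5 states tracking whether the input so far still matches the prefix `bca`. A product state is a pair (one from each), accepting exactly when both do. Equivalent product states are then merged.
        a   b   c  
>  q0   q1  q2  q1 
   q1   q1  q1  q1 
   q2   q1  q1  q3 
   q3   q4  q1  q1 
   q4   q4  q4  q5 
   q5   q4  q4  q6 
 * q6   q4  q4  q6 
(> = start, * = accepting)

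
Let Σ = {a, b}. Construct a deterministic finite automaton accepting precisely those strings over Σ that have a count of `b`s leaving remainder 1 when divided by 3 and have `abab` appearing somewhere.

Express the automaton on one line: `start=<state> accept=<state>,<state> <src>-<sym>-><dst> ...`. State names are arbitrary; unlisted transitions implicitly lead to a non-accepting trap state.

Run two small machines in parallel and take their product. One (3 states) tracks the count of `b`s modulo 3; the other (5 states) tracks whether and how much of `abab` has been seen. Each combined state is a pair, one component from each; accept when both components accept.
A 15-state machine:
          a    b  
>  q0     q1   q2 
   q1     q1   q3 
   q2     q4   q5 
   q3     q6   q5 
   q4     q4   q7 
   q5     q8   q0 
   q6     q4   q9 
   q7    q10   q0 
   q8     q8  q11 
   q9     q9  q12 
   q10    q8  q12 
   q11   q13   q2 
   q12   q12  q14 
   q13    q1  q14 
 * q14   q14   q9 
(> = start, * = accepting)

start=q0 accept=q14 q0-a->q1 q0-b->q2 q1-a->q1 q1-b->q3 q2-a->q4 q2-b->q5 q3-a->q6 q3-b->q5 q4-a->q4 q4-b->q7 q5-a->q8 q5-b->q0 q6-a->q4 q6-b->q9 q7-a->q10 q7-b->q0 q8-a->q8 q8-b->q11 q9-a->q9 q9-b->q12 q10-a->q8 q10-b->q12 q11-a->q13 q11-b->q2 q12-a->q12 q12-b->q14 q13-a->q1 q13-b->q14 q14-a->q14 q14-b->q9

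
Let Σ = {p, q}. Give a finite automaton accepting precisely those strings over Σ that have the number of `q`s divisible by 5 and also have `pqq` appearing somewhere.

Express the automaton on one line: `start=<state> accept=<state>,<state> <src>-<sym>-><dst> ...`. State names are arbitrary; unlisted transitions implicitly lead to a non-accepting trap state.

start=s0 accept=s17 s0-p->s1 s0-q->s2 s1-p->s1 s1-q->s3 s2-p->s4 s2-q->s5 s3-p->s4 s3-q->s6 s4-p->s4 s4-q->s7 s5-p->s8 s5-q->s9 s6-p->s6 s6-q->s10 s7-p->s8 s7-q->s10 s8-p->s8 s8-q->s11 s9-p->s12 s9-q->s13 s10-p->s10 s10-q->s14 s11-p->s12 s11-q->s14 s12-p->s12 s12-q->s15 s13-p->s16 s13-q->s0 s14-p->s14 s14-q->s17 s15-p->s16 s15-q->s17 s16-p->s16 s16-q->s18 s17-p->s17 s17-q->s19 s18-p->s1 s18-q->s19 s19-p->s19 s19-q->s6

Build one automaton per condition and run them in lockstep. The first has 5 states tracking the count of `q`s modulo 5; the second has 4 states tracking whether and how much of `pqq` has been seen. A product state is a pair (one from each), accepting exactly when both do.
20 states suffice.
          p    q  
>  s0     s1   s2 
   s1     s1   s3 
   s2     s4   s5 
   s3     s4   s6 
   s4     s4   s7 
   s5     s8   s9 
   s6     s6  s10 
   s7     s8  s10 
   s8     s8  s11 
   s9    s12  s13 
   s10   s10  s14 
   s11   s12  s14 
   s12   s12  s15 
   s13   s16   s0 
   s14   s14  s17 
   s15   s16  s17 
   s16   s16  s18 
 * s17   s17  s19 
   s18    s1  s19 
   s19   s19   s6 
(> = start, * = accepting)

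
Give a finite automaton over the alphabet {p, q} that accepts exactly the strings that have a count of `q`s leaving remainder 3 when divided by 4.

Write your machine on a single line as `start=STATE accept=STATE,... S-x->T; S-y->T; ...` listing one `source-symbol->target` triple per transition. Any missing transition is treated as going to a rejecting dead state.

start=A; accept=D; A-p->A; A-q->B; B-p->B; B-q->C; C-p->C; C-q->D; D-p->D; D-q->A

Keep the running count of `q`s modulo 4: each `q` advances along the cycle A → B → C → D → A while other symbols loop. Accept at D.
4 states suffice.
       p  q 
>  A   A  B 
   B   B  C 
   C   C  D 
 * D   D  A 
(> = start, * = accepting)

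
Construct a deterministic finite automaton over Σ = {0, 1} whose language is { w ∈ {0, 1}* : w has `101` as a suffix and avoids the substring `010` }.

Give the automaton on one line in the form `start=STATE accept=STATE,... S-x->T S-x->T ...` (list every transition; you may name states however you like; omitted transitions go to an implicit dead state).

start=s0 accept=s6 s0-0->s1 s0-1->s2 s1-0->s1 s1-1->s3 s2-0->s4 s2-1->s2 s3-0->s5 s3-1->s2 s4-0->s1 s4-1->s6 s5-0->s5 s5-1->s5 s6-0->s5 s6-1->s2

Handle the two conditions separately and then intersect. One (4 states) tracks how much of the suffix `101` has currently been matched; the other (4 states) tracks partial matches of the forbidden pattern `010`. Each combined state is a pair, one component from each; accept when both components accept. Minimizing collapses redundant product states.
        0   1  
>  s0   s1  s2 
   s1   s1  s3 
   s2   s4  s2 
   s3   s5  s2 
   s4   s1  s6 
   s5   s5  s5 
 * s6   s5  s2 
(> = start, * = accepting)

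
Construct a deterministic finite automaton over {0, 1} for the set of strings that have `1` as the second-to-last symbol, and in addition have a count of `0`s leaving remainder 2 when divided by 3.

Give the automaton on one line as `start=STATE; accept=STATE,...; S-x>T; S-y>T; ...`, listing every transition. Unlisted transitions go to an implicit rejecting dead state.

start=s0; accept=s9,s14; s0-0>s1; s0-1>s2; s1-0>s3; s1-1>s4; s2-0>s5; s2-1>s6; s3-0>s7; s3-1>s8; s4-0>s9; s4-1>s10; s5-0>s3; s5-1>s4; s6-0>s5; s6-1>s6; s7-0>s11; s7-1>s12; s8-0>s13; s8-1>s14; s9-0>s7; s9-1>s8; s10-0>s9; s10-1>s10; s11-0>s3; s11-1>s4; s12-0>s5; s12-1>s6; s13-0>s11; s13-1>s12; s14-0>s13; s14-1>s14

Handle the two conditions separately and then intersect. The first has 7 states tracking the last 2 symbols read; the second has 3 states tracking the count of `0`s modulo 3. A product state is a pair (one from each), accepting exactly when both do.
          0    1  
>  s0     s1   s2 
   s1     s3   s4 
   s2     s5   s6 
   s3     s7   s8 
   s4     s9  s10 
   s5     s3   s4 
   s6     s5   s6 
   s7    s11  s12 
   s8    s13  s14 
 * s9     s7   s8 
   s10    s9  s10 
   s11    s3   s4 
   s12    s5   s6 
   s13   s11  s12 
 * s14   s13  s14 
(> = start, * = accepting)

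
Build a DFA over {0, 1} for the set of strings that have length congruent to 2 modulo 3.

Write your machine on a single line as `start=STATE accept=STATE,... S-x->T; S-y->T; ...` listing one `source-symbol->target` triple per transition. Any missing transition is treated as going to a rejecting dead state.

Count input length modulo 3: every symbol advances one step around the cycle q0 → q1 → q2 → q0. Accept at q2.
With 3 states:
        0   1  
>  q0   q1  q1 
   q1   q2  q2 
 * q2   q0  q0 
(> = start, * = accepting)

start=q0; accept=q2; q0-0->q1; q0-1->q1; q1-0->q2; q1-1->q2; q2-0->q0; q2-1->q0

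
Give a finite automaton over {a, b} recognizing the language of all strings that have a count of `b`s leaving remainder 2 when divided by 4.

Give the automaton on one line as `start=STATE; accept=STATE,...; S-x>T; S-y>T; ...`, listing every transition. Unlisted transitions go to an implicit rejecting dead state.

Keep the running count of `b`s modulo 4: each `b` advances along the cycle q0 → q1 → q2 → q3 → q0 while other symbols loop. Accept at q2.
A 4-state machine:
        a   b  
>  q0   q0  q1 
   q1   q1  q2 
 * q2   q2  q3 
   q3   q3  q0 
(> = start, * = accepting)

start=q0; accept=q2; q0-a>q0; q0-b>q1; q1-a>q1; q1-b>q2; q2-a>q2; q2-b>q3; q3-a>q3; q3-b>q0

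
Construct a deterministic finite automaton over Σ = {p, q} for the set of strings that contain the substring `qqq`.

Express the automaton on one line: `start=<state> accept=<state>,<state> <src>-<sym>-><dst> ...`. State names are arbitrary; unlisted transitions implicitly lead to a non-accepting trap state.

Track how much of `qqq` has been matched so far: state A is no progress, D is the absorbing accept state reached once `qqq` has occurred. Intermediate states record partial matches; on a mismatch, fall back to the longest reusable overlap.
With 4 states:
       p  q 
>  A   A  B 
   B   A  C 
   C   A  D 
 * D   D  D 
(> = start, * = accepting)

start=A accept=D A-p->A A-q->B B-p->A B-q->C C-p->A C-q->D D-p->D D-q->D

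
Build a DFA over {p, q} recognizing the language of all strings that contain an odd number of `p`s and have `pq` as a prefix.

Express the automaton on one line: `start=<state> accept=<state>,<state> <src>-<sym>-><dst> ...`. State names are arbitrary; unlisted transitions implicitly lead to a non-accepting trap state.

Handle the two conditions separately and then intersect. The first has 2 states tracking the count of `p`s modulo 2; the second has 4 states tracking whether the input so far still matches the prefix `pq`. A product state is a pair (one from each), accepting exactly when both do. After merging equivalent states the machine shrinks.
With 5 states:
        p   q  
>  S0   S1  S2 
   S1   S2  S3 
   S2   S2  S2 
 * S3   S4  S3 
   S4   S3  S4 
(> = start, * = accepting)

start=S0 accept=S3 S0-p->S1 S0-q->S2 S1-p->S2 S1-q->S3 S2-p->S2 S2-q->S2 S3-p->S4 S3-q->S3 S4-p->S3 S4-q->S4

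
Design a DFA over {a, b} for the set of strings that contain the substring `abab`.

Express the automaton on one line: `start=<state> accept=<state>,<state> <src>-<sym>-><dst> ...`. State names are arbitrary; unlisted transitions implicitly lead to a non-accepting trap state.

start=s0 accept=s4 s0-a->s1 s0-b->s0 s1-a->s1 s1-b->s2 s2-a->s3 s2-b->s0 s3-a->s1 s3-b->s4 s4-a->s4 s4-b->s4

Track how much of `abab` has been matched so far: state s0 is no progress, s4 is the absorbing accept state reached once `abab` has occurred. Intermediate states record partial matches; on a mismatch, fall back to the longest reusable overlap.
A 5-state machine:
        a   b  
>  s0   s1  s0 
   s1   s1  s2 
   s2   s3  s0 
   s3   s1  s4 
 * s4   s4  s4 
(> = start, * = accepting)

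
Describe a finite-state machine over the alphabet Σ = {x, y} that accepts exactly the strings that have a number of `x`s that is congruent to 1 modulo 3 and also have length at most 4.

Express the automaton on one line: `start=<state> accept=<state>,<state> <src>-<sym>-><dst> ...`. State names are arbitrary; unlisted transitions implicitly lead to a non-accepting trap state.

start=S0 accept=S1,S4,S8,S9 S0-x->S1 S0-y->S2 S1-x->S3 S1-y->S4 S2-x->S4 S2-y->S5 S3-x->S6 S3-y->S7 S4-x->S7 S4-y->S8 S5-x->S8 S5-y->S6 S6-x->S9 S6-y->S7 S7-x->S7 S7-y->S7 S8-x->S7 S8-y->S9 S9-x->S7 S9-y->S7

Run two small machines in parallel and take their product. One (3 states) tracks the count of `x`s modulo 3; the other (6 states) tracks the input length, saturating at 5. Each combined state is a pair, one component from each; accept when both components accept. Minimizing collapses redundant product states.
With 10 states:
        x   y  
>  S0   S1  S2 
 * S1   S3  S4 
   S2   S4  S5 
   S3   S6  S7 
 * S4   S7  S8 
   S5   S8  S6 
   S6   S9  S7 
   S7   S7  S7 
 * S8   S7  S9 
 * S9   S7  S7 
(> = start, * = accepting)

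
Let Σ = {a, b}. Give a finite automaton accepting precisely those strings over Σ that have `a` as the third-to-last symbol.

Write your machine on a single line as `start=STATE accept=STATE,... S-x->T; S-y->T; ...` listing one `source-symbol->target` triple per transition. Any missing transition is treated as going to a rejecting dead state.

Because acceptance depends on a position counted from the end, the machine has to buffer the most recent 3 symbols. Make each state the string of the last up-to-3 symbols read; on input `x` shift the window left and append `x`. Accept when the buffered window has length 3 and begins with `a`.
With 15 states:
          a    b  
>  q0     q1   q2 
   q1     q3   q4 
   q2     q5   q6 
   q3     q7   q8 
   q4     q9  q10 
   q5    q11  q12 
   q6    q13  q14 
 * q7     q7   q8 
 * q8     q9  q10 
 * q9    q11  q12 
 * q10   q13  q14 
   q11    q7   q8 
   q12    q9  q10 
   q13   q11  q12 
   q14   q13  q14 
(> = start, * = accepting)

start=q0; accept=q7,q8,q9,q10; q0-a->q1; q0-b->q2; q1-a->q3; q1-b->q4; q2-a->q5; q2-b->q6; q3-a->q7; q3-b->q8; q4-a->q9; q4-b->q10; q5-a->q11; q5-b->q12; q6-a->q13; q6-b->q14; q7-a->q7; q7-b->q8; q8-a->q9; q8-b->q10; q9-a->q11; q9-b->q12; q10-a->q13; q10-b->q14; q11-a->q7; q11-b->q8; q12-a->q9; q12-b->q10; q13-a->q11; q13-b->q12; q14-a->q13; q14-b->q14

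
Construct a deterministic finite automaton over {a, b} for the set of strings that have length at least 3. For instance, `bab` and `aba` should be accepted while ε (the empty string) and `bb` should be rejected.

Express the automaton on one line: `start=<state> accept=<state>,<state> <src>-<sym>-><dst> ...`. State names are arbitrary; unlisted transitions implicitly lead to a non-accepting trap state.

start=s0 accept=s3,s4 s0-a->s1 s0-b->s1 s1-a->s2 s1-b->s2 s2-a->s3 s2-b->s3 s3-a->s4 s3-b->s4 s4-a->s4 s4-b->s4

Count input length up to 4: every symbol moves from s0 toward s4, which means 'more than 3' and absorbs. Accept from {s3, s4}.
A 5-state machine:
        a   b  
>  s0   s1  s1 
   s1   s2  s2 
   s2   s3  s3 
 * s3   s4  s4 
 * s4   s4  s4 
(> = start, * = accepting)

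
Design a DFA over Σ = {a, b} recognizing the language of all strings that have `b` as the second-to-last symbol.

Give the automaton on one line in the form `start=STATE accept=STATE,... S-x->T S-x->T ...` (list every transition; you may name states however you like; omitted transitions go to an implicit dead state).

start=q0 accept=q5,q6 q0-a->q1 q0-b->q2 q1-a->q3 q1-b->q4 q2-a->q5 q2-b->q6 q3-a->q3 q3-b->q4 q4-a->q5 q4-b->q6 q5-a->q3 q5-b->q4 q6-a->q5 q6-b->q6

Because acceptance depends on a position counted from the end, the machine has to buffer the most recent 2 symbols. Make each state the string of the last up-to-2 symbols read; on input `x` shift the window left and append `x`. Accept when the buffered window has length 2 and begins with `b`.
7 states suffice.
        a   b  
>  q0   q1  q2 
   q1   q3  q4 
   q2   q5  q6 
   q3   q3  q4 
   q4   q5  q6 
 * q5   q3  q4 
 * q6   q5  q6 
(> = start, * = accepting)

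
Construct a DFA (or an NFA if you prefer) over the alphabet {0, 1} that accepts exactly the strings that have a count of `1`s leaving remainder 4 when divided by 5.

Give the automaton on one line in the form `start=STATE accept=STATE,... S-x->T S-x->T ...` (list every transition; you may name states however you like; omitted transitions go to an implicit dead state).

start=s0 accept=s4 s0-0->s0 s0-1->s1 s1-0->s1 s1-1->s2 s2-0->s2 s2-1->s3 s3-0->s3 s3-1->s4 s4-0->s4 s4-1->s0

The only thing that matters is how many `1`s have appeared, reduced mod 5. Use one state per residue: s0 for 0, …, s4 for 4. Reading `1` moves to the next residue; anything else stays put. s4 is accepting.
A 5-state machine:
        0   1  
>  s0   s0  s1 
   s1   s1  s2 
   s2   s2  s3 
   s3   s3  s4 
 * s4   s4  s0 
(> = start, * = accepting)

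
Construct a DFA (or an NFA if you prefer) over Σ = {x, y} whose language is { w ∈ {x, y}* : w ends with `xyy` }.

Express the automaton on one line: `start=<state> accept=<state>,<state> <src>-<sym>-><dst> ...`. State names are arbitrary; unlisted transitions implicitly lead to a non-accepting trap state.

start=q0 accept=q3 q0-x->q1 q0-y->q0 q1-x->q1 q1-y->q2 q2-x->q1 q2-y->q3 q3-x->q1 q3-y->q0

Remember how much of `xyy` the current input suffix matches. State q0 means no match yet; q1 means the last symbol is `x`; q2 means the last 2 symbols are `xy`; q3 means the last 3 symbols are `xyy`. Only q3 accepts. On a mismatch, fall back to the longest proper suffix that is still a prefix of `xyy`.
With 4 states:
        x   y  
>  q0   q1  q0 
   q1   q1  q2 
   q2   q1  q3 
 * q3   q1  q0 
(> = start, * = accepting)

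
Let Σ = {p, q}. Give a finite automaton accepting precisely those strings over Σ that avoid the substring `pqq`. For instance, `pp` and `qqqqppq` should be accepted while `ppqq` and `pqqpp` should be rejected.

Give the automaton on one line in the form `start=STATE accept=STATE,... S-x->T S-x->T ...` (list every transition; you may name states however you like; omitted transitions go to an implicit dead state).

start=s0 accept=s0,s1,s2 s0-p->s1 s0-q->s0 s1-p->s1 s1-q->s2 s2-p->s1 s2-q->s3 s3-p->s3 s3-q->s3

Track partial matches of the forbidden pattern `pqq`. State s3 is a dead state reached once `pqq` has occurred; every other state accepts. s0 means no part of `pqq` is currently matched.
With 4 states:
        p   q  
>* s0   s1  s0 
 * s1   s1  s2 
 * s2   s1  s3 
   s3   s3  s3 
(> = start, * = accepting)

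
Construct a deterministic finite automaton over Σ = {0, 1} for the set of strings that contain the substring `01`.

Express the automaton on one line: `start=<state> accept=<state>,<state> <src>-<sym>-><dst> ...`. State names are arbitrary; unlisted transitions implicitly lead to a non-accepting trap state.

start=A accept=C A-0->B A-1->A B-0->B B-1->C C-0->C C-1->C

States A..B record the length of the longest prefix of `01` that matches the current input suffix. Reaching C means `01` has been seen, and we stay there forever. Accept from C.
3 states suffice.
       0  1 
>  A   B  A 
   B   B  C 
 * C   C  C 
(> = start, * = accepting)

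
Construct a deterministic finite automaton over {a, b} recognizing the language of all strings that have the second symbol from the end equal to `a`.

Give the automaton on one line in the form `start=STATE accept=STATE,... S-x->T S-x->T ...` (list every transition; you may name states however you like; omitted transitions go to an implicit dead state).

Because acceptance depends on a position counted from the end, the machine has to buffer the most recent 2 symbols. Make each state the string of the last up-to-2 symbols read; on input `x` shift the window left and append `x`. Accept when the buffered window has length 2 and begins with `a`.
With 7 states:
        a   b  
>  q0   q1  q2 
   q1   q3  q4 
   q2   q5  q6 
 * q3   q3  q4 
 * q4   q5  q6 
   q5   q3  q4 
   q6   q5  q6 
(> = start, * = accepting)

start=q0 accept=q3,q4 q0-a->q1 q0-b->q2 q1-a->q3 q1-b->q4 q2-a->q5 q2-b->q6 q3-a->q3 q3-b->q4 q4-a->q5 q4-b->q6 q5-a->q3 q5-b->q4 q6-a->q5 q6-b->q6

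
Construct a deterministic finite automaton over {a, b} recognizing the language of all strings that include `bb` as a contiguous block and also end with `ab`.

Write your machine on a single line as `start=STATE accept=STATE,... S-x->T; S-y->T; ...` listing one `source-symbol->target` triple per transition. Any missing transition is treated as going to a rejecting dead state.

start=q0; accept=q4; q0-a->q0; q0-b->q1; q1-a->q0; q1-b->q2; q2-a->q3; q2-b->q2; q3-a->q3; q3-b->q4; q4-a->q3; q4-b->q2

Build one automaton per condition and run them in lockstep. One (3 states) tracks whether and how much of `bb` has been seen; the other (3 states) tracks how much of the suffix `ab` has currently been matched. Each combined state is a pair, one component from each; accept when both components accept. Minimizing collapses redundant product states.
        a   b  
>  q0   q0  q1 
   q1   q0  q2 
   q2   q3  q2 
   q3   q3  q4 
 * q4   q3  q2 
(> = start, * = accepting)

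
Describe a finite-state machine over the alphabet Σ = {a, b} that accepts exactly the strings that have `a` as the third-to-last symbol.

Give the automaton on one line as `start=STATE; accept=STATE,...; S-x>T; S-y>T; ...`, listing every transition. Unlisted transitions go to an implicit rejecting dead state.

A DFA must remember the last 3 symbols (since which symbol is third-to-last isn't known until the input ends). Use one state per possible window of the last ≤3 symbols; accept from those whose window starts with `a`.
15 states suffice.
          a    b  
>  S0     S1   S2 
   S1     S3   S4 
   S2     S5   S6 
   S3     S7   S8 
   S4     S9  S10 
   S5    S11  S12 
   S6    S13  S14 
 * S7     S7   S8 
 * S8     S9  S10 
 * S9    S11  S12 
 * S10   S13  S14 
   S11    S7   S8 
   S12    S9  S10 
   S13   S11  S12 
   S14   S13  S14 
(> = start, * = accepting)

start=S0; accept=S7,S8,S9,S10; S0-a>S1; S0-b>S2; S1-a>S3; S1-b>S4; S2-a>S5; S2-b>S6; S3-a>S7; S3-b>S8; S4-a>S9; S4-b>S10; S5-a>S11; S5-b>S12; S6-a>S13; S6-b>S14; S7-a>S7; S7-b>S8; S8-a>S9; S8-b>S10; S9-a>S11; S9-b>S12; S10-a>S13; S10-b>S14; S11-a>S7; S11-b>S8; S12-a>S9; S12-b>S10; S13-a>S11; S13-b>S12; S14-a>S13; S14-b>S14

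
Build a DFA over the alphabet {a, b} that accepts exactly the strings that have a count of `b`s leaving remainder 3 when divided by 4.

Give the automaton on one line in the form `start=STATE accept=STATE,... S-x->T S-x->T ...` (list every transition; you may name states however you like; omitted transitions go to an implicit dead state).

start=S0 accept=S3 S0-a->S0 S0-b->S1 S1-a->S1 S1-b->S2 S2-a->S2 S2-b->S3 S3-a->S3 S3-b->S0

Keep the running count of `b`s modulo 4: each `b` advances along the cycle S0 → S1 → S2 → S3 → S0 while other symbols loop. Accept at S3.
        a   b  
>  S0   S0  S1 
   S1   S1  S2 
   S2   S2  S3 
 * S3   S3  S0 
(> = start, * = accepting)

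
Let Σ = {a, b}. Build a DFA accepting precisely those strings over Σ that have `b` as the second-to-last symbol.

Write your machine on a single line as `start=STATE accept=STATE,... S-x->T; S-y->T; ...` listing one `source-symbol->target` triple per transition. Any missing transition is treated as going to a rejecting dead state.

start=s0; accept=s5,s6; s0-a->s1; s0-b->s2; s1-a->s3; s1-b->s4; s2-a->s5; s2-b->s6; s3-a->s3; s3-b->s4; s4-a->s5; s4-b->s6; s5-a->s3; s5-b->s4; s6-a->s5; s6-b->s6

A DFA must remember the last 2 symbols (since which symbol is second-to-last isn't known until the input ends). Use one state per possible window of the last ≤2 symbols; accept from those whose window starts with `b`.
With 7 states:
        a   b  
>  s0   s1  s2 
   s1   s3  s4 
   s2   s5  s6 
   s3   s3  s4 
   s4   s5  s6 
 * s5   s3  s4 
 * s6   s5  s6 
(> = start, * = accepting)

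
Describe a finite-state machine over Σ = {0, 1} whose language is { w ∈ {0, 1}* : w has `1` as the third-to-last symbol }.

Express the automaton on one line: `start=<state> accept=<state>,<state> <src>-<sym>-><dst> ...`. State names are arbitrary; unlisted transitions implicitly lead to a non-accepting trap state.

start=A accept=L,M,N,O A-0->B A-1->C B-0->D B-1->E C-0->F C-1->G D-0->H D-1->I E-0->J E-1->K F-0->L F-1->M G-0->N G-1->O H-0->H H-1->I I-0->J I-1->K J-0->L J-1->M K-0->N K-1->O L-0->H L-1->I M-0->J M-1->K N-0->L N-1->M O-0->N O-1->O

Because acceptance depends on a position counted from the end, the machine has to buffer the most recent 3 symbols. Make each state the string of the last up-to-3 symbols read; on input `x` shift the window left and append `x`. Accept when the buffered window has length 3 and begins with `1`.
15 states suffice.
       0  1 
>  A   B  C 
   B   D  E 
   C   F  G 
   D   H  I 
   E   J  K 
   F   L  M 
   G   N  O 
   H   H  I 
   I   J  K 
   J   L  M 
   K   N  O 
 * L   H  I 
 * M   J  K 
 * N   L  M 
 * O   N  O 
(> = start, * = accepting)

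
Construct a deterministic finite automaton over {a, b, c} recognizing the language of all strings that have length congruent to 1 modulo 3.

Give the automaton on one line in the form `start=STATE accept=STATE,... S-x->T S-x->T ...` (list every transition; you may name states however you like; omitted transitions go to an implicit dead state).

start=S0 accept=S1 S0-a->S1 S0-b->S1 S0-c->S1 S1-a->S2 S1-b->S2 S1-c->S2 S2-a->S0 S2-b->S0 S2-c->S0

Only the length mod 3 matters, so use a 3-cycle: from any state, every input symbol moves to the next state, wrapping S2 back to S0. Mark S1 accepting.
        a   b   c  
>  S0   S1  S1  S1 
 * S1   S2  S2  S2 
   S2   S0  S0  S0 
(> = start, * = accepting)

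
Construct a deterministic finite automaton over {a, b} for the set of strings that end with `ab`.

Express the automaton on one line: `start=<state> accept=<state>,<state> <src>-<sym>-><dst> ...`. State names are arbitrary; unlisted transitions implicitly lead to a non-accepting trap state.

Let each state record the length of the longest suffix of the input read so far that is also a prefix of `ab`. S1 means the last symbol is `a`; S2 means the last 2 symbols are `ab`. Accept only at S2, where the string currently ends in `ab`.
With 3 states:
        a   b  
>  S0   S1  S0 
   S1   S1  S2 
 * S2   S1  S0 
(> = start, * = accepting)

start=S0 accept=S2 S0-a->S1 S0-b->S0 S1-a->S1 S1-b->S2 S2-a->S1 S2-b->S0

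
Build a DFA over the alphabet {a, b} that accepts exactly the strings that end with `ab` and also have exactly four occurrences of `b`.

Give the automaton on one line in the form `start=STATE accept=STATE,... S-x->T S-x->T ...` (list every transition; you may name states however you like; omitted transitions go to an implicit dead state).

start=S0 accept=S6 S0-a->S0 S0-b->S1 S1-a->S1 S1-b->S2 S2-a->S2 S2-b->S3 S3-a->S4 S3-b->S5 S4-a->S4 S4-b->S6 S5-a->S5 S5-b->S5 S6-a->S5 S6-b->S5

Handle the two conditions separately and then intersect. One (3 states) tracks how much of the suffix `ab` has currently been matched; the other (6 states) tracks the count of `b`s, saturating at 5. Each combined state is a pair, one component from each; accept when both components accept. After merging equivalent states the machine shrinks.
A 7-state machine:
        a   b  
>  S0   S0  S1 
   S1   S1  S2 
   S2   S2  S3 
   S3   S4  S5 
   S4   S4  S6 
   S5   S5  S5 
 * S6   S5  S5 
(> = start, * = accepting)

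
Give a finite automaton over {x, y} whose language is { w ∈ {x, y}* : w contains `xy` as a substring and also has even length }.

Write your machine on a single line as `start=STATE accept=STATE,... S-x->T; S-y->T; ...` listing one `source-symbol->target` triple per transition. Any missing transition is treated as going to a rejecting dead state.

start=q0; accept=q4; q0-x->q1; q0-y->q2; q1-x->q3; q1-y->q4; q2-x->q3; q2-y->q0; q3-x->q1; q3-y->q5; q4-x->q5; q4-y->q5; q5-x->q4; q5-y->q4

Handle the two conditions separately and then intersect. The first has 3 states tracking whether and how much of `xy` has been seen; the second has 2 states tracking the input length modulo 2. A product state is a pair (one from each), accepting exactly when both do.
A 6-state machine:
        x   y  
>  q0   q1  q2 
   q1   q3  q4 
   q2   q3  q0 
   q3   q1  q5 
 * q4   q5  q5 
   q5   q4  q4 
(> = start, * = accepting)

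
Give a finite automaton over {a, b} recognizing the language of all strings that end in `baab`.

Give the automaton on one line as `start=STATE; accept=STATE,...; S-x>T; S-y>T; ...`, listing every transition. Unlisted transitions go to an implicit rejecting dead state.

Let each state record the length of the longest suffix of the input read so far that is also a prefix of `baab`. S1 means the last symbol is `b`; S2 means the last 2 symbols are `ba`; S3 means the last 3 symbols are `baa`; S4 means the last 4 symbols are `baab`. Accept only at S4, where the string currently ends in `baab`.
A 5-state machine:
        a   b  
>  S0   S0  S1 
   S1   S2  S1 
   S2   S3  S1 
   S3   S0  S4 
 * S4   S2  S1 
(> = start, * = accepting)

start=S0; accept=S4; S0-a>S0; S0-b>S1; S1-a>S2; S1-b>S1; S2-a>S3; S2-b>S1; S3-a>S0; S3-b>S4; S4-a>S2; S4-b>S1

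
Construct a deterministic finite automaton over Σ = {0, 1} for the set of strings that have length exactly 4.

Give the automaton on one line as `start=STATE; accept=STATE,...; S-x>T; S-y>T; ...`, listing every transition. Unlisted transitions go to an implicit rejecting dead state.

Count input length up to 5: every symbol moves from q0 toward q5, which means 'more than 4' and absorbs. Accept from {q4}.
A 6-state machine:
        0   1  
>  q0   q1  q1 
   q1   q2  q2 
   q2   q3  q3 
   q3   q4  q4 
 * q4   q5  q5 
   q5   q5  q5 
(> = start, * = accepting)

start=q0; accept=q4; q0-0>q1; q0-1>q1; q1-0>q2; q1-1>q2; q2-0>q3; q2-1>q3; q3-0>q4; q3-1>q4; q4-0>q5; q4-1>q5; q5-0>q5; q5-1>q5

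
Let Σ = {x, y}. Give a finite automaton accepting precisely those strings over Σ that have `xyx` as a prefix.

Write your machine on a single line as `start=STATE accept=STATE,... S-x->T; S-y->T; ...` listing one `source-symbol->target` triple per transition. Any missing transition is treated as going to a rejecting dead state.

start=s0; accept=s3; s0-x->s1; s0-y->s4; s1-x->s4; s1-y->s2; s2-x->s3; s2-y->s4; s3-x->s3; s3-y->s3; s4-x->s4; s4-y->s4

Walk along `xyx` while the input agrees: from s0 take `x` to s1, and so on. Any deviation drops to the rejecting sink s4. Once s3 is reached the prefix is confirmed and every continuation is accepted.
5 states suffice.
        x   y  
>  s0   s1  s4 
   s1   s4  s2 
   s2   s3  s4 
 * s3   s3  s3 
   s4   s4  s4 
(> = start, * = accepting)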